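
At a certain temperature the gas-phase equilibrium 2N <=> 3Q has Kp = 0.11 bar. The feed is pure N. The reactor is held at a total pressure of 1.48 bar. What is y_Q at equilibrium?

y_Q = 0.324

Basis: 1 mol N initially; let X = conversion of N. Extent ξ = 0.5X.
Species balance: n_N = 1 − X; n_Q = 1.5X.
Summing: n_T = 1 + 0.5X.
With p_i = (n_i/n_T)P, Kp = p_Q^3 / (p_N^2).
This yields a degree-3 equation in X; solving on (0,1), X = 0.242.
Then n_Q = 0.363, n_T = 1.12, so y_Q = 0.324.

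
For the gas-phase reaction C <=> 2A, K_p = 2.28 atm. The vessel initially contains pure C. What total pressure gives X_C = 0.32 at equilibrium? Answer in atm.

Let X = conversion of C (basis 1 mol C); extent of reaction ξ = X.
Moles: n_C = 1 − X; n_A = 2X.
Total moles n_T = 1 + X.
K_p = p_A^2 / (p_C) with p_i = (n_i/n_T)·P.
At X = 0.32: the mole-fraction product g(X) = Π y_i^ν_i = 0.4563. Since K_p = g(X)·P^{1}, P = (K_p/g)^(1/1) = (2.28/0.4563)^(1/1) = 5 atm.

P = 5 atm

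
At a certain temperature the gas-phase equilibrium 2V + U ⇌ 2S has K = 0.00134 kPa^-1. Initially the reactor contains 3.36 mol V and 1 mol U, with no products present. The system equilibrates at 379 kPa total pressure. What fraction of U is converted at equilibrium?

Let X = conversion of U (basis 1 mol U); extent of reaction ξ = X.
At extent ξ: n_V = 3.36 − 2X; n_U = 1 − X; n_S = 2X.
Total moles n_T = 4.36 − X.
y_i = n_i/n_T, p_i = y_i·P. K = p_S^2 / (p_V^2 p_U).
Equating to 0.00134 kPa^-1 and solving on 0 < X < 1: X = 0.371.

X = 0.371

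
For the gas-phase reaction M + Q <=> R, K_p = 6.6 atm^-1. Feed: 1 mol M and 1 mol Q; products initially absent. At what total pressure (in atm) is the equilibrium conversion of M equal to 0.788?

P = 3.22 atm

Take 1 mol M as basis and let X be its fractional conversion, so ξ = X.
Mole table: n_M = 1 − X; n_Q = 1 − X; n_R = X.
n_T = Σnᵢ = 2 − X.
K_p = p_R / (p_M p_Q) with p_i = (n_i/n_T)·P.
At X = 0.788: the mole-fraction product g(X) = Π y_i^ν_i = 21.25. Since K_p = g(X)·P^{-1}, P = (g/K_p)^(1/1) = (21.25/6.6)^(1/1) = 3.22 atm.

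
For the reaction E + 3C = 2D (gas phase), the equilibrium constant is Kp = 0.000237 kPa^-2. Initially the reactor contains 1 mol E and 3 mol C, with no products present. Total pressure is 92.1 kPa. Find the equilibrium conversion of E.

X = 0.407

Let X = conversion of E (basis 1 mol E); extent of reaction ξ = X.
At extent ξ: n_E = 1 − X; n_C = 3 − 3X; n_D = 2X.
Summing: n_T = 4 − 2X.
y_i = n_i/n_T, p_i = y_i·P. Kp = p_D^2 / (p_E p_C^3).
Setting this equal to 0.000237 kPa^-2 and taking the physical root (0 < X < 1) gives X = 0.407.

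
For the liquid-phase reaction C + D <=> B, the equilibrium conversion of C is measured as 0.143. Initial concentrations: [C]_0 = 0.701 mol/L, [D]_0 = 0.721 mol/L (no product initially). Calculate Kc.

Kc = 0.269 L/mol

Let X = conversion of C.
Concentrations: [C] = 0.701 − 0.701X; [D] = 0.721 − 0.701X; [B] = 0.701X.
At X = 0.143: [C] = 0.601, [D] = 0.621, [B] = 0.1.
Kc = [B] / ([C] [D]) = 0.269 L/mol.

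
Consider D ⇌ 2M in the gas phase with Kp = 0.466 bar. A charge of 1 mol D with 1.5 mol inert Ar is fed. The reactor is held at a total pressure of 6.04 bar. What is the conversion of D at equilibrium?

X = 0.204

Let X = conversion of D (basis 1 mol D); extent of reaction ξ = X.
At extent ξ: n_D = 1 − X; n_M = 2X; n_I = 1.5 (inert).
Total moles n_T = 2.5 + X.
With p_i = (n_i/n_T)P, Kp = p_M^2 / (p_D).
Setting this equal to 0.466 bar and taking the physical root (0 < X < 1) gives X = 0.204.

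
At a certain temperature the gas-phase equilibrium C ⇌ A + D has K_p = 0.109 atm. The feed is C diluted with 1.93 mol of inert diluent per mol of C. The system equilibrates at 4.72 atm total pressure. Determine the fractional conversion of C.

X = 0.236

Let X = conversion of C (basis 1 mol C); extent of reaction ξ = X.
Mole table: n_C = 1 − X; n_A = X; n_D = X; n_I = 1.93 (inert).
Total moles n_T = 2.93 + X.
Mole fractions y_i = n_i/n_T; K_p = p_A p_D / (p_C) with p_i = y_i·P.
Setting this equal to 0.109 atm and taking the physical root (0 < X < 1) gives X = 0.236.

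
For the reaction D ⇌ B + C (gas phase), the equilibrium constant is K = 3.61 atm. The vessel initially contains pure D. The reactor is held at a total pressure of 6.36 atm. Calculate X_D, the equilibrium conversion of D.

Let X = conversion of D (basis 1 mol D); extent of reaction ξ = X.
Mole table: n_D = 1 − X; n_B = X; n_C = X.
Summing: n_T = 1 + X.
With p_i = (n_i/n_T)P, K = p_B p_C / (p_D).
This yields a degree-2 equation in X; solving on (0,1), X = 0.602.

X = 0.602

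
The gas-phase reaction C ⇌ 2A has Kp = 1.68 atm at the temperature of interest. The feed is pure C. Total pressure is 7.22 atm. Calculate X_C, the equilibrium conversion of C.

Take 1 mol C as basis and let X be its fractional conversion, so ξ = X.
Species balance: n_C = 1 − X; n_A = 2X.
Summing: n_T = 1 + X.
y_i = n_i/n_T, p_i = y_i·P. Kp = p_A^2 / (p_C).
Equating to 1.68 atm and solving on 0 < X < 1: X = 0.234.

X = 0.234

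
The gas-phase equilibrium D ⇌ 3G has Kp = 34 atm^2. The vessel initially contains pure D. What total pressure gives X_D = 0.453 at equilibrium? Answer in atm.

P = 5.19 atm

Let X = conversion of D (basis 1 mol D); extent of reaction ξ = X.
Species balance: n_D = 1 − X; n_G = 3X.
Total moles n_T = 1 + 2X.
Kp = p_G^3 / (p_D) with p_i = (n_i/n_T)·P.
At X = 0.453: the mole-fraction product g(X) = Π y_i^ν_i = 1.263. Since Kp = g(X)·P^{2}, P = (Kp/g)^(1/2) = (34/1.263)^(1/2) = 5.19 atm.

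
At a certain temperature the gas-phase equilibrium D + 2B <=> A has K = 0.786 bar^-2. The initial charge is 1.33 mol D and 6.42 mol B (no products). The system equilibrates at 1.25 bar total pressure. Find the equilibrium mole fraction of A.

Let X = conversion of D (basis 1.33 mol D); extent of reaction ξ = 1.33X.
At extent ξ: n_D = 1.33 − 1.33X; n_B = 6.42 − 2.66X; n_A = 1.33X.
n_T = Σnᵢ = 7.75 − 2.66X.
With p_i = (n_i/n_T)P, K = p_A / (p_D p_B^2).
Equating to 0.786 bar^-2 and solving on 0 < X < 1: X = 0.439.
Then n_A = 0.584, n_T = 6.58, so y_A = 0.089.

y_A = 0.089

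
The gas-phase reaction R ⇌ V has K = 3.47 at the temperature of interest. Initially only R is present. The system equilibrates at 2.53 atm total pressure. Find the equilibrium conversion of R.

Let X = conversion of R (basis 1 mol R); extent of reaction ξ = X.
Moles: n_R = 1 − X; n_V = X.
Total moles n_T = 1 (Δν = 0, constant).
y_i = n_i/n_T, p_i = y_i·P. K = p_V / (p_R).
Substituting and setting equal to 3.47 gives a polynomial in X; the root in (0,1) is X = 0.776.

X = 0.776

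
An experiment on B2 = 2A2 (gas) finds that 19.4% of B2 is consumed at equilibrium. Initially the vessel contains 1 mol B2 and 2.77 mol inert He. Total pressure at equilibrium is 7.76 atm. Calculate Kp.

Let X = conversion of B2 (basis 1 mol B2); extent of reaction ξ = X.
At extent ξ: n_B2 = 1 − X; n_A2 = 2X; n_I = 2.77 (inert).
Total moles n_T = 3.77 + X.
At X = 0.194: n_B2 = 0.806, n_A2 = 0.388, n_T = 3.96.
p_i = (n_i/n_T)·P. Kp = p_A2^2 / (p_B2) = 0.366 atm.

Kp = 0.366 atm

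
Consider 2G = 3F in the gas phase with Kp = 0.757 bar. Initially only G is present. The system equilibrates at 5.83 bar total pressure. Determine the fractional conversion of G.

X = 0.283

Take 1 mol G as basis and let X be its fractional conversion, so ξ = 0.5X.
Moles: n_G = 1 − X; n_F = 1.5X.
n_T = Σnᵢ = 1 + 0.5X.
Mole fractions y_i = n_i/n_T; Kp = p_F^3 / (p_G^2) with p_i = y_i·P.
Substituting and setting equal to 0.757 bar gives a polynomial in X; the root in (0,1) is X = 0.283.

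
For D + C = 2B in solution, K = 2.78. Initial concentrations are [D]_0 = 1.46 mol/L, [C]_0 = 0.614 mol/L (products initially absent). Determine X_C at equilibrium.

Let X = conversion of C; extent ξ = 0.614·X mol/L.
Concentrations: [D] = 1.46 − 0.614X; [C] = 0.614 − 0.614X; [B] = 1.23X.
K = [B]^2 / ([D] [C]).
This equals 2.78 at X = 0.649 (the root in 0 < X < 1).

X = 0.649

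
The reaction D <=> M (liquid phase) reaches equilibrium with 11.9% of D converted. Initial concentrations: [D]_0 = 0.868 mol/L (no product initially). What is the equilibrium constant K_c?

Let X = conversion of D.
Concentrations: [D] = 0.868 − 0.868X; [M] = 0.868X.
At X = 0.119: [D] = 0.765, [M] = 0.103.
K_c = [M] / ([D]) = 0.135.

K_c = 0.135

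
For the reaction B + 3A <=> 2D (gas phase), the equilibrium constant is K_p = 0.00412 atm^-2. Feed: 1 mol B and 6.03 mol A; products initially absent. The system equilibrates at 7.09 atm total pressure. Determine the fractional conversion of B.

X = 0.331

Basis: 1 mol B initially; let X = conversion of B. Extent ξ = X.
Moles: n_B = 1 − X; n_A = 6.03 − 3X; n_D = 2X.
Total moles n_T = 7.03 − 2X.
y_i = n_i/n_T, p_i = y_i·P. K_p = p_D^2 / (p_B p_A^3).
Setting this equal to 0.00412 atm^-2 and taking the physical root (0 < X < 1) gives X = 0.331.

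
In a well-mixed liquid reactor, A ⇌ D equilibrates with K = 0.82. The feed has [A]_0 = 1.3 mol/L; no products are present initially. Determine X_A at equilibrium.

Let X = conversion of A; extent ξ = 1.3·X mol/L.
Concentrations: [A] = 1.3 − 1.3X; [D] = 1.3X.
K = [D] / ([A]).
Equating to 0.82: the physical root is X = 0.451.

X = 0.451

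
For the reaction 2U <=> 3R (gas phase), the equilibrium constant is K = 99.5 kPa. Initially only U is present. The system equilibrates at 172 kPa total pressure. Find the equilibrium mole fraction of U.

y_U = 0.485

Let X = conversion of U (basis 1 mol U); extent of reaction ξ = 0.5X.
Mole table: n_U = 1 − X; n_R = 1.5X.
Summing: n_T = 1 + 0.5X.
With p_i = (n_i/n_T)P, K = p_R^3 / (p_U^2).
Substituting and setting equal to 99.5 kPa gives a polynomial in X; the root in (0,1) is X = 0.414.
Then n_U = 0.586, n_T = 1.21, so y_U = 0.485.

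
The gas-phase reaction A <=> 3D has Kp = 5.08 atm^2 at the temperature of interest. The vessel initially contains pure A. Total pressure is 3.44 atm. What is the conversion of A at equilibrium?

Let X = conversion of A (basis 1 mol A); extent of reaction ξ = X.
Moles: n_A = 1 − X; n_D = 3X.
n_T = Σnᵢ = 1 + 2X.
With p_i = (n_i/n_T)P, Kp = p_D^3 / (p_A).
Equating to 5.08 atm^2 and solving on 0 < X < 1: X = 0.306.

X = 0.306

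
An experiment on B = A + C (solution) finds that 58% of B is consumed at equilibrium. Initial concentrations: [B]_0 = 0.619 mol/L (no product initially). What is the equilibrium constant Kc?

Kc = 0.496 mol/L

Let X = conversion of B.
Concentrations: [B] = 0.619 − 0.619X; [A] = 0.619X; [C] = 0.619X.
At X = 0.58: [B] = 0.26, [A] = 0.359, [C] = 0.359.
Kc = [A] [C] / ([B]) = 0.496 mol/L.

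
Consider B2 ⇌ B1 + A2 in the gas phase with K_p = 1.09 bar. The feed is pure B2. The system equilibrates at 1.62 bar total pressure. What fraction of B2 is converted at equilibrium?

X = 0.634

Let X = conversion of B2 (basis 1 mol B2); extent of reaction ξ = X.
At extent ξ: n_B2 = 1 − X; n_B1 = X; n_A2 = X.
Summing: n_T = 1 + X.
With p_i = (n_i/n_T)P, K_p = p_B1 p_A2 / (p_B2).
Equating to 1.09 bar and solving on 0 < X < 1: X = 0.634.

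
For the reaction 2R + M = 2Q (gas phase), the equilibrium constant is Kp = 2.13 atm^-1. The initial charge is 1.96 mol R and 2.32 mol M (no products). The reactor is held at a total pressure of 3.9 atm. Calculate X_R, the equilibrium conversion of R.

X = 0.662

Take 1.96 mol R as basis and let X be its fractional conversion, so ξ = 0.98X.
Moles: n_R = 1.96 − 1.96X; n_M = 2.32 − 0.98X; n_Q = 1.96X.
n_T = Σnᵢ = 4.28 − 0.98X.
y_i = n_i/n_T, p_i = y_i·P. Kp = p_Q^2 / (p_R^2 p_M).
Substituting and setting equal to 2.13 atm^-1 gives a polynomial in X; the root in (0,1) is X = 0.662.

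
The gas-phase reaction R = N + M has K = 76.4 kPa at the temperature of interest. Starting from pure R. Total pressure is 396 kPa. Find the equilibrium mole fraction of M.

y_M = 0.287

Let X = conversion of R (basis 1 mol R); extent of reaction ξ = X.
Moles: n_R = 1 − X; n_N = X; n_M = X.
Summing: n_T = 1 + X.
With p_i = (n_i/n_T)P, K = p_N p_M / (p_R).
Equating to 76.4 kPa and solving on 0 < X < 1: X = 0.402.
Then n_M = 0.402, n_T = 1.4, so y_M = 0.287.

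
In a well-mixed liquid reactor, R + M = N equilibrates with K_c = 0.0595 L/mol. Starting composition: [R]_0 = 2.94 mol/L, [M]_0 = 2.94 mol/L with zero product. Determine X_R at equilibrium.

Let X = conversion of R; extent ξ = 2.94·X mol/L.
Concentrations: [R] = 2.94 − 2.94X; [M] = 2.94 − 2.94X; [N] = 2.94X.
K_c = [N] / ([R] [M]).
Setting equal to 0.0595 and solving for X on (0,1) gives X = 0.132.

X = 0.132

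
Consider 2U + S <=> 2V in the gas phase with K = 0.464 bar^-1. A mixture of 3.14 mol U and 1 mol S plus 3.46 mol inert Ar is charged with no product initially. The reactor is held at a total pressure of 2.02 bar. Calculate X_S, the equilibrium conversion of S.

Take 1 mol S as basis and let X be its fractional conversion, so ξ = X.
Mole table: n_U = 3.14 − 2X; n_S = 1 − X; n_V = 2X; n_I = 3.46 (inert).
Summing: n_T = 7.6 − X.
Mole fractions y_i = n_i/n_T; K = p_V^2 / (p_U^2 p_S) with p_i = y_i·P.
Setting this equal to 0.464 bar^-1 and taking the physical root (0 < X < 1) gives X = 0.352.

X = 0.352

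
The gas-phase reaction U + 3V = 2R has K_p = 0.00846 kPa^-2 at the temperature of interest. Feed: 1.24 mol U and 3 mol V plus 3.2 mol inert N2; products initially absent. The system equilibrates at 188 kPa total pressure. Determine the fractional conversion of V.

X = 0.734

Take 3 mol V as basis and let X be its fractional conversion, so ξ = X.
At extent ξ: n_U = 1.24 − X; n_V = 3 − 3X; n_R = 2X; n_I = 3.2 (inert).
Summing: n_T = 7.44 − 2X.
With p_i = (n_i/n_T)P, K_p = p_R^2 / (p_U p_V^3).
Equating to 0.00846 kPa^-2 and solving on 0 < X < 1: X = 0.734.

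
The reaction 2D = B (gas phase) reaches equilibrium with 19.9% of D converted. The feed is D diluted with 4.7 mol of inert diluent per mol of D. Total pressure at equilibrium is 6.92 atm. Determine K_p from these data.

Let X = conversion of D (basis 1 mol D); extent of reaction ξ = 0.5X.
Species balance: n_D = 1 − X; n_B = 0.5X; n_I = 4.7 (inert).
n_T = Σnᵢ = 5.7 − 0.5X.
At X = 0.199: n_D = 0.801, n_B = 0.0995, n_T = 5.6.
p_i = (n_i/n_T)·P. K_p = p_B / (p_D^2) = 0.126 atm^-1.

K_p = 0.126 atm^-1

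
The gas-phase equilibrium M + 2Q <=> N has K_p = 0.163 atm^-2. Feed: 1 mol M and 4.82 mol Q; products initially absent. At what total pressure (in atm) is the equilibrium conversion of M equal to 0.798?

P = 6.45 atm

Let X = conversion of M (basis 1 mol M); extent of reaction ξ = X.
Species balance: n_M = 1 − X; n_Q = 4.82 − 2X; n_N = X.
Summing: n_T = 5.82 − 2X.
K_p = p_N / (p_M p_Q^2) with p_i = (n_i/n_T)·P.
At X = 0.798: the mole-fraction product g(X) = Π y_i^ν_i = 6.781. Since K_p = g(X)·P^{-2}, P = (g/K_p)^(1/2) = (6.781/0.163)^(1/2) = 6.45 atm.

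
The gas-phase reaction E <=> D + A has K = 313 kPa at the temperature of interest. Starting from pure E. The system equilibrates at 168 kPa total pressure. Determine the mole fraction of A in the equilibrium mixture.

Let X = conversion of E (basis 1 mol E); extent of reaction ξ = X.
Mole table: n_E = 1 − X; n_D = X; n_A = X.
n_T = Σnᵢ = 1 + X.
Mole fractions y_i = n_i/n_T; K = p_D p_A / (p_E) with p_i = y_i·P.
Setting this equal to 313 kPa and taking the physical root (0 < X < 1) gives X = 0.807.
Then n_A = 0.807, n_T = 1.81, so y_A = 0.446.

y_A = 0.446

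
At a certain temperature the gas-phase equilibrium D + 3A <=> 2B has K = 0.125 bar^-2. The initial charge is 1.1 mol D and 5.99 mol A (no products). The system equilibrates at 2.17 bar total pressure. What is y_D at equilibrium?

Take 1.1 mol D as basis and let X be its fractional conversion, so ξ = 1.1X.
Moles: n_D = 1.1 − 1.1X; n_A = 5.99 − 3.3X; n_B = 2.2X.
n_T = Σnᵢ = 7.09 − 2.2X.
y_i = n_i/n_T, p_i = y_i·P. K = p_B^2 / (p_D p_A^3).
This yields a degree-4 equation in X; solving on (0,1), X = 0.435.
Then n_D = 0.621, n_T = 6.13, so y_D = 0.101.

y_D = 0.101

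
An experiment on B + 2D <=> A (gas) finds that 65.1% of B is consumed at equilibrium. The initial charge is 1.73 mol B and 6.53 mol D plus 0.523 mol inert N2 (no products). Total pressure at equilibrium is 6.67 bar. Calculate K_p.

K_p = 0.0977 bar^-2

Basis: 1.73 mol B initially; let X = conversion of B. Extent ξ = 1.73X.
Mole table: n_B = 1.73 − 1.73X; n_D = 6.53 − 3.46X; n_A = 1.73X; n_I = 0.523 (inert).
Total moles n_T = 8.78 − 3.46X.
At X = 0.651: n_B = 0.604, n_D = 4.28, n_A = 1.13, n_T = 6.53.
p_i = (n_i/n_T)·P. K_p = p_A / (p_B p_D^2) = 0.0977 bar^-2.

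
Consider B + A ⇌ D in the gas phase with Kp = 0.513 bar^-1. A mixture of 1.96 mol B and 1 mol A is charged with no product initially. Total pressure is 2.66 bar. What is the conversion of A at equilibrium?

Let X = conversion of A (basis 1 mol A); extent of reaction ξ = X.
At extent ξ: n_B = 1.96 − X; n_A = 1 − X; n_D = X.
Summing: n_T = 2.96 − X.
y_i = n_i/n_T, p_i = y_i·P. Kp = p_D / (p_B p_A).
This yields a degree-2 equation in X; solving on (0,1), X = 0.451.

X = 0.451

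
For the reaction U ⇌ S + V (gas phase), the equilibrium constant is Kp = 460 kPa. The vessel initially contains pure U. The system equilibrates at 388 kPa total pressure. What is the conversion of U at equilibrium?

Take 1 mol U as basis and let X be its fractional conversion, so ξ = X.
Species balance: n_U = 1 − X; n_S = X; n_V = X.
Summing: n_T = 1 + X.
y_i = n_i/n_T, p_i = y_i·P. Kp = p_S p_V / (p_U).
Setting this equal to 460 kPa and taking the physical root (0 < X < 1) gives X = 0.737.

X = 0.737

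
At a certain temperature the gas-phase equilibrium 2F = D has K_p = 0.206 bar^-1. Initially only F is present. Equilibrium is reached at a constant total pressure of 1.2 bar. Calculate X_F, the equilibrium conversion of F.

X = 0.291

Take 1 mol F as basis and let X be its fractional conversion, so ξ = 0.5X.
Mole table: n_F = 1 − X; n_D = 0.5X.
Summing: n_T = 1 − 0.5X.
y_i = n_i/n_T, p_i = y_i·P. K_p = p_D / (p_F^2).
This yields a degree-2 equation in X; solving on (0,1), X = 0.291.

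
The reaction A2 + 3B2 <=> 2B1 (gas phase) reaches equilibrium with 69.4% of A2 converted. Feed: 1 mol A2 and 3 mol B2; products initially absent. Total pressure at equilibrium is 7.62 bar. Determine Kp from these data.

Kp = 0.956 bar^-2

Let X = conversion of A2 (basis 1 mol A2); extent of reaction ξ = X.
Moles: n_A2 = 1 − X; n_B2 = 3 − 3X; n_B1 = 2X.
n_T = Σnᵢ = 4 − 2X.
At X = 0.694: n_A2 = 0.306, n_B2 = 0.918, n_B1 = 1.39, n_T = 2.61.
p_i = (n_i/n_T)·P. Kp = p_B1^2 / (p_A2 p_B2^3) = 0.956 bar^-2.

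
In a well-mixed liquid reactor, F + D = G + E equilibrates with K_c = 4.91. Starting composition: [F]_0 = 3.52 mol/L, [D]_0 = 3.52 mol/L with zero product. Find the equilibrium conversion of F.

X = 0.689

Let X = conversion of F; extent ξ = 3.52·X mol/L.
Concentrations: [F] = 3.52 − 3.52X; [D] = 3.52 − 3.52X; [G] = 3.52X; [E] = 3.52X.
K_c = [G] [E] / ([F] [D]).
This equals 4.91 at X = 0.689 (the root in 0 < X < 1).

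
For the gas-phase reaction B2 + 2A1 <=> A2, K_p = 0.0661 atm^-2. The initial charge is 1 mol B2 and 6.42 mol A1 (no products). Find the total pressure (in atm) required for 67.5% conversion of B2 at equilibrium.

P = 6.71 atm

Take 1 mol B2 as basis and let X be its fractional conversion, so ξ = X.
At extent ξ: n_B2 = 1 − X; n_A1 = 6.42 − 2X; n_A2 = X.
n_T = Σnᵢ = 7.42 − 2X.
K_p = p_A2 / (p_B2 p_A1^2) with p_i = (n_i/n_T)·P.
At X = 0.675: the mole-fraction product g(X) = Π y_i^ν_i = 2.977. Since K_p = g(X)·P^{-2}, P = (g/K_p)^(1/2) = (2.977/0.0661)^(1/2) = 6.71 atm.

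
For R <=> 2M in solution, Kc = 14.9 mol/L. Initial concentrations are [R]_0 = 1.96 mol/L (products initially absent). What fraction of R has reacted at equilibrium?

X = 0.724

Let X = conversion of R; extent ξ = 1.96·X mol/L.
Concentrations: [R] = 1.96 − 1.96X; [M] = 3.92X.
Kc = [M]^2 / ([R]).
Equating to 14.9 mol/L: the physical root is X = 0.724.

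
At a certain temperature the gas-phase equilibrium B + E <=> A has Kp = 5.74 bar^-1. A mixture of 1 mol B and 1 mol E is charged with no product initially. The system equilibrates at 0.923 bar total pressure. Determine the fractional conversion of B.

X = 0.602

Basis: 1 mol B initially; let X = conversion of B. Extent ξ = X.
Moles: n_B = 1 − X; n_E = 1 − X; n_A = X.
n_T = Σnᵢ = 2 − X.
With p_i = (n_i/n_T)P, Kp = p_A / (p_B p_E).
Setting this equal to 5.74 bar^-1 and taking the physical root (0 < X < 1) gives X = 0.602.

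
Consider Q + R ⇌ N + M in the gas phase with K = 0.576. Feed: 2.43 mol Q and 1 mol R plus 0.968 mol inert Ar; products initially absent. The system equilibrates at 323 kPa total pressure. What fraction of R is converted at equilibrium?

X = 0.625

Basis: 1 mol R initially; let X = conversion of R. Extent ξ = X.
Species balance: n_Q = 2.43 − X; n_R = 1 − X; n_N = X; n_M = X; n_I = 0.968 (inert).
n_T stays at 4.4 (no change in mole number).
With p_i = (n_i/n_T)P, K = p_N p_M / (p_Q p_R).
Setting this equal to 0.576 and taking the physical root (0 < X < 1) gives X = 0.625.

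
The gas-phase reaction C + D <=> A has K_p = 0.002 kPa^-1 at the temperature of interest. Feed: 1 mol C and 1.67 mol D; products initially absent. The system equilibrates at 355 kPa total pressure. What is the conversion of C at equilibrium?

Basis: 1 mol C initially; let X = conversion of C. Extent ξ = X.
At extent ξ: n_C = 1 − X; n_D = 1.67 − X; n_A = X.
Summing: n_T = 2.67 − X.
With p_i = (n_i/n_T)P, K_p = p_A / (p_C p_D).
Setting this equal to 0.002 kPa^-1 and taking the physical root (0 < X < 1) gives X = 0.292.

X = 0.292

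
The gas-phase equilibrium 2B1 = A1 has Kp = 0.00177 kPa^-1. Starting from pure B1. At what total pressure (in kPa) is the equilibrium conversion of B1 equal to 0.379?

P = 225 kPa

Basis: 1 mol B1 initially; let X = conversion of B1. Extent ξ = 0.5X.
Mole table: n_B1 = 1 − X; n_A1 = 0.5X.
n_T = Σnᵢ = 1 − 0.5X.
Kp = p_A1 / (p_B1^2) with p_i = (n_i/n_T)·P.
At X = 0.379: the mole-fraction product g(X) = Π y_i^ν_i = 0.3983. Since Kp = g(X)·P^{-1}, P = (g/Kp)^(1/1) = (0.3983/0.00177)^(1/1) = 225 kPa.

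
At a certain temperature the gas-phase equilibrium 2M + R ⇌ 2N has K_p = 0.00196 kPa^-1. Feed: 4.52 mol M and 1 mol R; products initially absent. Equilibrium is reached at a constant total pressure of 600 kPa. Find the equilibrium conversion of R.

Basis: 1 mol R initially; let X = conversion of R. Extent ξ = X.
At extent ξ: n_M = 4.52 − 2X; n_R = 1 − X; n_N = 2X.
n_T = Σnᵢ = 5.52 − X.
With p_i = (n_i/n_T)P, K_p = p_N^2 / (p_M^2 p_R).
This yields a degree-3 equation in X; solving on (0,1), X = 0.554.

X = 0.554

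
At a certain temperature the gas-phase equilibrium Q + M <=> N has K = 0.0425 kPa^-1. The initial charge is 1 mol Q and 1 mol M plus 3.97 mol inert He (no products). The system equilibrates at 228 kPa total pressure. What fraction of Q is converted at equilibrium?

X = 0.479

Take 1 mol Q as basis and let X be its fractional conversion, so ξ = X.
Mole table: n_Q = 1 − X; n_M = 1 − X; n_N = X; n_I = 3.97 (inert).
Summing: n_T = 5.97 − X.
y_i = n_i/n_T, p_i = y_i·P. K = p_N / (p_Q p_M).
Substituting and setting equal to 0.0425 kPa^-1 gives a polynomial in X; the root in (0,1) is X = 0.479.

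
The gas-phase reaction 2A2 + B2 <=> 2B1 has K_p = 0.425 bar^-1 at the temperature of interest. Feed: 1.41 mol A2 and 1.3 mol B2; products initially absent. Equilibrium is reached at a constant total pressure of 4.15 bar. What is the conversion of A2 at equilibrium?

X = 0.459

Basis: 1.41 mol A2 initially; let X = conversion of A2. Extent ξ = 0.705X.
Species balance: n_A2 = 1.41 − 1.41X; n_B2 = 1.3 − 0.705X; n_B1 = 1.41X.
n_T = Σnᵢ = 2.71 − 0.705X.
y_i = n_i/n_T, p_i = y_i·P. K_p = p_B1^2 / (p_A2^2 p_B2).
Substituting and setting equal to 0.425 bar^-1 gives a polynomial in X; the root in (0,1) is X = 0.459.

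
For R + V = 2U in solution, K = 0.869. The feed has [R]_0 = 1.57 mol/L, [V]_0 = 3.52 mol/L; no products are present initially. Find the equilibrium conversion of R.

X = 0.458

Let X = conversion of R; extent ξ = 1.57·X mol/L.
Concentrations: [R] = 1.57 − 1.57X; [V] = 3.52 − 1.57X; [U] = 3.14X.
K = [U]^2 / ([R] [V]).
Equating to 0.869: the physical root is X = 0.458.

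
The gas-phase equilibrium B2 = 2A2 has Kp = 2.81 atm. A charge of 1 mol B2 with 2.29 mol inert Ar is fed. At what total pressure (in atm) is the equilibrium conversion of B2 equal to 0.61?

Let X = conversion of B2 (basis 1 mol B2); extent of reaction ξ = X.
Species balance: n_B2 = 1 − X; n_A2 = 2X; n_I = 2.29 (inert).
n_T = Σnᵢ = 3.29 + X.
Kp = p_A2^2 / (p_B2) with p_i = (n_i/n_T)·P.
At X = 0.61: the mole-fraction product g(X) = Π y_i^ν_i = 0.9786. Since Kp = g(X)·P^{1}, P = (Kp/g)^(1/1) = (2.81/0.9786)^(1/1) = 2.87 atm.

P = 2.87 atm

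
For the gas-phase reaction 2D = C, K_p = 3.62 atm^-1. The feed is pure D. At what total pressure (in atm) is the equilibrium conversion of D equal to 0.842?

Take 1 mol D as basis and let X be its fractional conversion, so ξ = 0.5X.
Species balance: n_D = 1 − X; n_C = 0.5X.
Total moles n_T = 1 − 0.5X.
K_p = p_C / (p_D^2) with p_i = (n_i/n_T)·P.
At X = 0.842: the mole-fraction product g(X) = Π y_i^ν_i = 9.764. Since K_p = g(X)·P^{-1}, P = (g/K_p)^(1/1) = (9.764/3.62)^(1/1) = 2.7 atm.

P = 2.7 atm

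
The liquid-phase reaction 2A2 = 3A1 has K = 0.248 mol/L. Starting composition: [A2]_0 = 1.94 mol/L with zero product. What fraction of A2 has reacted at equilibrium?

X = 0.272

Let X = conversion of A2; extent ξ = 1.94X/2 mol/L.
Concentrations: [A2] = 1.94 − 1.94X; [A1] = 2.91X.
K = [A1]^3 / ([A2]^2).
Equating to 0.248 mol/L: the physical root is X = 0.272.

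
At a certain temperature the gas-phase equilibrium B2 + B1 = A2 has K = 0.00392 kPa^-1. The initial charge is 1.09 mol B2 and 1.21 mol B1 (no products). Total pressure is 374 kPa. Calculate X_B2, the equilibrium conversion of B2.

Let X = conversion of B2 (basis 1.09 mol B2); extent of reaction ξ = 1.09X.
Moles: n_B2 = 1.09 − 1.09X; n_B1 = 1.21 − 1.09X; n_A2 = 1.09X.
Summing: n_T = 2.3 − 1.09X.
With p_i = (n_i/n_T)P, K = p_A2 / (p_B2 p_B1).
Equating to 0.00392 kPa^-1 and solving on 0 < X < 1: X = 0.382.

X = 0.382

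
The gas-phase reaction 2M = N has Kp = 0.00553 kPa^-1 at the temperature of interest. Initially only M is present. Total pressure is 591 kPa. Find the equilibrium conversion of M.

X = 0.733

Take 1 mol M as basis and let X be its fractional conversion, so ξ = 0.5X.
Moles: n_M = 1 − X; n_N = 0.5X.
Summing: n_T = 1 − 0.5X.
Mole fractions y_i = n_i/n_T; Kp = p_N / (p_M^2) with p_i = y_i·P.
Substituting and setting equal to 0.00553 kPa^-1 gives a polynomial in X; the root in (0,1) is X = 0.733.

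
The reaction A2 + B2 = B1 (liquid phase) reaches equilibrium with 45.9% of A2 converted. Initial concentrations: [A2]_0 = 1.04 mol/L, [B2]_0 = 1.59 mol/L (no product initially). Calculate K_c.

K_c = 0.763 L/mol

Let X = conversion of A2.
Concentrations: [A2] = 1.04 − 1.04X; [B2] = 1.59 − 1.04X; [B1] = 1.04X.
At X = 0.459: [A2] = 0.563, [B2] = 1.11, [B1] = 0.477.
K_c = [B1] / ([A2] [B2]) = 0.763 L/mol.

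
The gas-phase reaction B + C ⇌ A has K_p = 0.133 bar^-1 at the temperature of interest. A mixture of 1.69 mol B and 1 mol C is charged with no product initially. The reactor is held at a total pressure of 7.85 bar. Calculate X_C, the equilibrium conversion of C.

X = 0.372

Take 1 mol C as basis and let X be its fractional conversion, so ξ = X.
At extent ξ: n_B = 1.69 − X; n_C = 1 − X; n_A = X.
n_T = Σnᵢ = 2.69 − X.
Mole fractions y_i = n_i/n_T; K_p = p_A / (p_B p_C) with p_i = y_i·P.
Substituting and setting equal to 0.133 bar^-1 gives a polynomial in X; the root in (0,1) is X = 0.372.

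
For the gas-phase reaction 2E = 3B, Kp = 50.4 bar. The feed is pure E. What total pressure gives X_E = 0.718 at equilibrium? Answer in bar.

P = 4.36 bar

Basis: 1 mol E initially; let X = conversion of E. Extent ξ = 0.5X.
Species balance: n_E = 1 − X; n_B = 1.5X.
n_T = Σnᵢ = 1 + 0.5X.
Kp = p_B^3 / (p_E^2) with p_i = (n_i/n_T)·P.
At X = 0.718: the mole-fraction product g(X) = Π y_i^ν_i = 11.56. Since Kp = g(X)·P^{1}, P = (Kp/g)^(1/1) = (50.4/11.56)^(1/1) = 4.36 bar.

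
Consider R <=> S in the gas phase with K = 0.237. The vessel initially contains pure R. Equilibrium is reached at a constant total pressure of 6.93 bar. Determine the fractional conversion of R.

X = 0.192

Let X = conversion of R (basis 1 mol R); extent of reaction ξ = X.
Mole table: n_R = 1 − X; n_S = X.
Since Δν = 0, n_T = 1 throughout.
y_i = n_i/n_T, p_i = y_i·P. K = p_S / (p_R).
Equating to 0.237 and solving on 0 < X < 1: X = 0.192.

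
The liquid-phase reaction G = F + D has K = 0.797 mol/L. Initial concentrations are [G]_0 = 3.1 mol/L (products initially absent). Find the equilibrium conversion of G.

X = 0.395

Let X = conversion of G; extent ξ = 3.1·X mol/L.
Concentrations: [G] = 3.1 − 3.1X; [F] = 3.1X; [D] = 3.1X.
K = [F] [D] / ([G]).
This equals 0.797 at X = 0.395 (the root in 0 < X < 1).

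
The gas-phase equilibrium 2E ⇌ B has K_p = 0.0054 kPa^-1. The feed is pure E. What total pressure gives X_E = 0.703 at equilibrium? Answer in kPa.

P = 479 kPa

Let X = conversion of E (basis 1 mol E); extent of reaction ξ = 0.5X.
At extent ξ: n_E = 1 − X; n_B = 0.5X.
n_T = Σnᵢ = 1 − 0.5X.
K_p = p_B / (p_E^2) with p_i = (n_i/n_T)·P.
At X = 0.703: the mole-fraction product g(X) = Π y_i^ν_i = 2.584. Since K_p = g(X)·P^{-1}, P = (g/K_p)^(1/1) = (2.584/0.0054)^(1/1) = 479 kPa.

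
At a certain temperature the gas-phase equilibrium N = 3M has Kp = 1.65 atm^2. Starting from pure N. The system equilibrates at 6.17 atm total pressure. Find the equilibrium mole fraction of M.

Take 1 mol N as basis and let X be its fractional conversion, so ξ = X.
Mole table: n_N = 1 − X; n_M = 3X.
Summing: n_T = 1 + 2X.
With p_i = (n_i/n_T)P, Kp = p_M^3 / (p_N).
Setting this equal to 1.65 atm^2 and taking the physical root (0 < X < 1) gives X = 0.130.
Then n_M = 0.391, n_T = 1.26, so y_M = 0.310.

y_M = 0.310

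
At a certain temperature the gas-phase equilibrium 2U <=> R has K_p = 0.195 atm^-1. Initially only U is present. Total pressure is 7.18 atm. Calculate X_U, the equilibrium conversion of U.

X = 0.611

Let X = conversion of U (basis 1 mol U); extent of reaction ξ = 0.5X.
At extent ξ: n_U = 1 − X; n_R = 0.5X.
n_T = Σnᵢ = 1 − 0.5X.
y_i = n_i/n_T, p_i = y_i·P. K_p = p_R / (p_U^2).
Equating to 0.195 atm^-1 and solving on 0 < X < 1: X = 0.611.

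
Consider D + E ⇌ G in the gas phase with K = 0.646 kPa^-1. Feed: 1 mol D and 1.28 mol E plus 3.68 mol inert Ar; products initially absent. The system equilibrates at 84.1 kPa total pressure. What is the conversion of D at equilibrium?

X = 0.827

Take 1 mol D as basis and let X be its fractional conversion, so ξ = X.
Moles: n_D = 1 − X; n_E = 1.28 − X; n_G = X; n_I = 3.68 (inert).
Total moles n_T = 5.96 − X.
y_i = n_i/n_T, p_i = y_i·P. K = p_G / (p_D p_E).
Equating to 0.646 kPa^-1 and solving on 0 < X < 1: X = 0.827.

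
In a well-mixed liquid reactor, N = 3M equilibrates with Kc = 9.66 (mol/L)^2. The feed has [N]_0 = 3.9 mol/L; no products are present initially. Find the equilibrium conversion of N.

X = 0.259

Let X = conversion of N; extent ξ = 3.9·X mol/L.
Concentrations: [N] = 3.9 − 3.9X; [M] = 11.7X.
Kc = [M]^3 / ([N]).
This equals 9.66 at X = 0.259 (the root in 0 < X < 1).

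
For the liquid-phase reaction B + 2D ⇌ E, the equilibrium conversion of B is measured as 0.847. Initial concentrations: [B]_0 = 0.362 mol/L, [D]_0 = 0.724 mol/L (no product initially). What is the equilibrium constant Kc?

Kc = 451 (mol/L)^-2

Let X = conversion of B.
Concentrations: [B] = 0.362 − 0.362X; [D] = 0.724 − 0.724X; [E] = 0.362X.
At X = 0.847: [B] = 0.0554, [D] = 0.111, [E] = 0.307.
Kc = [E] / ([B] [D]^2) = 451 (mol/L)^-2.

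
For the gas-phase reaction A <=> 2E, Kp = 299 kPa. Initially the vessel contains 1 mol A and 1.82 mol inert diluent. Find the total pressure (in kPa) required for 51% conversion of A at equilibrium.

P = 469 kPa

Take 1 mol A as basis and let X be its fractional conversion, so ξ = X.
Mole table: n_A = 1 − X; n_E = 2X; n_I = 1.82 (inert).
n_T = Σnᵢ = 2.82 + X.
Kp = p_E^2 / (p_A) with p_i = (n_i/n_T)·P.
At X = 0.51: the mole-fraction product g(X) = Π y_i^ν_i = 0.6376. Since Kp = g(X)·P^{1}, P = (Kp/g)^(1/1) = (299/0.6376)^(1/1) = 469 kPa.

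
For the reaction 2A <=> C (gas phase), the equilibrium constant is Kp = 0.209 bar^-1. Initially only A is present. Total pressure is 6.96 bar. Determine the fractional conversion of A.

Let X = conversion of A (basis 1 mol A); extent of reaction ξ = 0.5X.
Moles: n_A = 1 − X; n_C = 0.5X.
n_T = Σnᵢ = 1 − 0.5X.
y_i = n_i/n_T, p_i = y_i·P. Kp = p_C / (p_A^2).
Equating to 0.209 bar^-1 and solving on 0 < X < 1: X = 0.617.

X = 0.617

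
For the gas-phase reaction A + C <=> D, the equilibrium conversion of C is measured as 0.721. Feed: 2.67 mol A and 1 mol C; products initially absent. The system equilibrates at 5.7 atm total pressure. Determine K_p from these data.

K_p = 0.686 atm^-1

Basis: 1 mol C initially; let X = conversion of C. Extent ξ = X.
Moles: n_A = 2.67 − X; n_C = 1 − X; n_D = X.
Total moles n_T = 3.67 − X.
At X = 0.721: n_A = 1.95, n_C = 0.279, n_D = 0.721, n_T = 2.95.
p_i = (n_i/n_T)·P. K_p = p_D / (p_A p_C) = 0.686 atm^-1.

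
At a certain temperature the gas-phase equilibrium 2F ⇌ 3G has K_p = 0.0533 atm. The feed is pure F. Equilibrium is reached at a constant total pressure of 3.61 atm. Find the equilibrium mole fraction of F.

y_F = 0.790

Basis: 1 mol F initially; let X = conversion of F. Extent ξ = 0.5X.
Species balance: n_F = 1 − X; n_G = 1.5X.
n_T = Σnᵢ = 1 + 0.5X.
Mole fractions y_i = n_i/n_T; K_p = p_G^3 / (p_F^2) with p_i = y_i·P.
This yields a degree-3 equation in X; solving on (0,1), X = 0.150.
Then n_F = 0.85, n_T = 1.08, so y_F = 0.790.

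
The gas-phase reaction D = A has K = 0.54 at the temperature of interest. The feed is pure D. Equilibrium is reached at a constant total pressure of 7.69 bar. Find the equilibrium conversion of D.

Let X = conversion of D (basis 1 mol D); extent of reaction ξ = X.
Moles: n_D = 1 − X; n_A = X.
n_T stays at 1 (no change in mole number).
y_i = n_i/n_T, p_i = y_i·P. K = p_A / (p_D).
Setting this equal to 0.54 and taking the physical root (0 < X < 1) gives X = 0.351.

X = 0.351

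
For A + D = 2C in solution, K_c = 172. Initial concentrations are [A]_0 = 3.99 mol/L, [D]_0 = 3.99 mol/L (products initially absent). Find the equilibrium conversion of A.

X = 0.868

Let X = conversion of A; extent ξ = 3.99·X mol/L.
Concentrations: [A] = 3.99 − 3.99X; [D] = 3.99 − 3.99X; [C] = 7.98X.
K_c = [C]^2 / ([A] [D]).
Solving K_c = 172 for X ∈ (0,1): X = 0.868.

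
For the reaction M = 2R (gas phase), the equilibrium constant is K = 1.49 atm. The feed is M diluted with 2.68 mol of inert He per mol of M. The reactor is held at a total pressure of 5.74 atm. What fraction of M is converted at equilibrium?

X = 0.399

Take 1 mol M as basis and let X be its fractional conversion, so ξ = X.
Mole table: n_M = 1 − X; n_R = 2X; n_I = 2.68 (inert).
Summing: n_T = 3.68 + X.
With p_i = (n_i/n_T)P, K = p_R^2 / (p_M).
Substituting and setting equal to 1.49 atm gives a polynomial in X; the root in (0,1) is X = 0.399.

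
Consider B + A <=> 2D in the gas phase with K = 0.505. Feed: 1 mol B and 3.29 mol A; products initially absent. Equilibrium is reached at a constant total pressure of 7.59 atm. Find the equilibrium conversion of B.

X = 0.446

Let X = conversion of B (basis 1 mol B); extent of reaction ξ = X.
Mole table: n_B = 1 − X; n_A = 3.29 − X; n_D = 2X.
n_T stays at 4.29 (no change in mole number).
With p_i = (n_i/n_T)P, K = p_D^2 / (p_B p_A).
Setting this equal to 0.505 and taking the physical root (0 < X < 1) gives X = 0.446.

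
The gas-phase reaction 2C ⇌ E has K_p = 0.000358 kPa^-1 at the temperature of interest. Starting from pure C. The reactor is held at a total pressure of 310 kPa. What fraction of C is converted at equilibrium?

Let X = conversion of C (basis 1 mol C); extent of reaction ξ = 0.5X.
Moles: n_C = 1 − X; n_E = 0.5X.
Total moles n_T = 1 − 0.5X.
y_i = n_i/n_T, p_i = y_i·P. K_p = p_E / (p_C^2).
Setting this equal to 0.000358 kPa^-1 and taking the physical root (0 < X < 1) gives X = 0.168.

X = 0.168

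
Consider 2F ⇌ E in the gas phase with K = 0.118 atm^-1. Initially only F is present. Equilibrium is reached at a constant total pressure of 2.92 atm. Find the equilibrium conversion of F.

X = 0.352

Take 1 mol F as basis and let X be its fractional conversion, so ξ = 0.5X.
Mole table: n_F = 1 − X; n_E = 0.5X.
n_T = Σnᵢ = 1 − 0.5X.
Mole fractions y_i = n_i/n_T; K = p_E / (p_F^2) with p_i = y_i·P.
Equating to 0.118 atm^-1 and solving on 0 < X < 1: X = 0.352.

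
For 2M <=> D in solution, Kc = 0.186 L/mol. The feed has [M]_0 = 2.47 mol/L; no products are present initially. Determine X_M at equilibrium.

Let X = conversion of M; extent ξ = 2.47X/2 mol/L.
Concentrations: [M] = 2.47 − 2.47X; [D] = 1.24X.
Kc = [D] / ([M]^2).
Solving Kc = 0.186 for X ∈ (0,1): X = 0.368.

X = 0.368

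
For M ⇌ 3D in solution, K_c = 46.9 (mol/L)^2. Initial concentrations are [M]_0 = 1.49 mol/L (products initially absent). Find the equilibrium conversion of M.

X = 0.650

Let X = conversion of M; extent ξ = 1.49·X mol/L.
Concentrations: [M] = 1.49 − 1.49X; [D] = 4.47X.
K_c = [D]^3 / ([M]).
Solving K_c = 46.9 for X ∈ (0,1): X = 0.650.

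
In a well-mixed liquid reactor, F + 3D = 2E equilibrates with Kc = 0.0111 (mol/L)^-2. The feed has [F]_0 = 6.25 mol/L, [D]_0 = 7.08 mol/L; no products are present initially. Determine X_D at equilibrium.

X = 0.423

Let X = conversion of D; extent ξ = 7.08X/3 mol/L.
Concentrations: [F] = 6.25 − 2.36X; [D] = 7.08 − 7.08X; [E] = 4.72X.
Kc = [E]^2 / ([F] [D]^3).
Setting equal to 0.0111 and solving for X on (0,1) gives X = 0.423.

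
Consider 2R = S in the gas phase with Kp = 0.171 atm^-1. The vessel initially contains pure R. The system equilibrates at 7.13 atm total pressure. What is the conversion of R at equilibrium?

X = 0.587

Take 1 mol R as basis and let X be its fractional conversion, so ξ = 0.5X.
Mole table: n_R = 1 − X; n_S = 0.5X.
n_T = Σnᵢ = 1 − 0.5X.
y_i = n_i/n_T, p_i = y_i·P. Kp = p_S / (p_R^2).
Equating to 0.171 atm^-1 and solving on 0 < X < 1: X = 0.587.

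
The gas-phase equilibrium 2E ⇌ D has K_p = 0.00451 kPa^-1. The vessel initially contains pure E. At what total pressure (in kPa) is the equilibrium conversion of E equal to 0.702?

P = 569 kPa

Basis: 1 mol E initially; let X = conversion of E. Extent ξ = 0.5X.
Moles: n_E = 1 − X; n_D = 0.5X.
Summing: n_T = 1 − 0.5X.
K_p = p_D / (p_E^2) with p_i = (n_i/n_T)·P.
At X = 0.702: the mole-fraction product g(X) = Π y_i^ν_i = 2.565. Since K_p = g(X)·P^{-1}, P = (g/K_p)^(1/1) = (2.565/0.00451)^(1/1) = 569 kPa.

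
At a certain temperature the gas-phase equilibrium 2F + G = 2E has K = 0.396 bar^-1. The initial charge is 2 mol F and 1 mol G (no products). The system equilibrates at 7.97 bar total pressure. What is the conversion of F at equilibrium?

X = 0.452

Let X = conversion of F (basis 2 mol F); extent of reaction ξ = X.
At extent ξ: n_F = 2 − 2X; n_G = 1 − X; n_E = 2X.
n_T = Σnᵢ = 3 − X.
Mole fractions y_i = n_i/n_T; K = p_E^2 / (p_F^2 p_G) with p_i = y_i·P.
This yields a degree-3 equation in X; solving on (0,1), X = 0.452.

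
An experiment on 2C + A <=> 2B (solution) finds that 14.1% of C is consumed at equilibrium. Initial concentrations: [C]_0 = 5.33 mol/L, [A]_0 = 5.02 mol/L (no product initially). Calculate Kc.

Kc = 0.0058 L/mol

Let X = conversion of C.
Concentrations: [C] = 5.33 − 5.33X; [A] = 5.02 − 2.67X; [B] = 5.33X.
At X = 0.141: [C] = 4.58, [A] = 4.64, [B] = 0.752.
Kc = [B]^2 / ([C]^2 [A]) = 0.0058 L/mol.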